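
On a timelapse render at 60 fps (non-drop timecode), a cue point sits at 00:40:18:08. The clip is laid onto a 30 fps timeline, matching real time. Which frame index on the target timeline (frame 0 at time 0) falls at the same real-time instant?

Source frame index: (0×3600 + 40×60 + 18) × 60 + 8 = 145088.
Real time: 145088 / (60) = 36272/15 s.
Target frame: (36272/15) × (30) = 72544.

frame 72544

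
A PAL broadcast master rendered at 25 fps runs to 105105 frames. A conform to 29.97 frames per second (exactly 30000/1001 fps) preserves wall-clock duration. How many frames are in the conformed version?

Target frames = source frames × (target rate / source rate) = 105105 × (30000/1001)/(25) = 105105 × 1200/1001 = 126000.

126000 frames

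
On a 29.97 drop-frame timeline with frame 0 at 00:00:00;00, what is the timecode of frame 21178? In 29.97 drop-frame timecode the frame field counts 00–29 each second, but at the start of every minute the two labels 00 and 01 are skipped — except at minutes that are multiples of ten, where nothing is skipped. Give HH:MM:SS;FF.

Ten DF minutes hold 17982 frames, so frame 21178 lies in block 1 (frames 17982–35963) with 3196 frames into that block.
The block's first minute is 1800 frames and the rest 1798 each; 3196 frames reaches minute 1, so 1 × 18 + 1 × 2 = 20 labels have been skipped so far.
Adding those back, label number 21178 + 20 = 21198 at 30 labels/s is 706 s + 18 f = 0 h 11 min 46 s frame 18, i.e. 00:11:46;18.

00:11:46;18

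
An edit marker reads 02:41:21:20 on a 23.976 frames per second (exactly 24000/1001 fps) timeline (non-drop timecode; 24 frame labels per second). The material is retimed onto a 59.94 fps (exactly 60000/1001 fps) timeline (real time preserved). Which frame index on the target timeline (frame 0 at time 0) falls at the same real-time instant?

frame 580910

Source frame index: (2×3600 + 41×60 + 21) × 24 + 20 = 232364.
Real time: 232364 / (24000/1001) = 58149091/6000 s.
Target frame: (58149091/6000) × (60000/1001) = 580910.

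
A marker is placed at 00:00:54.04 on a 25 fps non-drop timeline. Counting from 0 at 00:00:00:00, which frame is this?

Total seconds to the label: (0 × 3600 + 0 × 60 + 54) = 54.
Frame index = 54 × 25 + 4 = 1354.

1354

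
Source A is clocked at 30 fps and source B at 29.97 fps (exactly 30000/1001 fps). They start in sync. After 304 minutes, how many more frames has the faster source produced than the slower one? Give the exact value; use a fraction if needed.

304 min = 18240 s.
A emits 30 × 18240 = 547200 frames; B emits 30000/1001 × 18240 = 547200000/1001.
Difference = 547200/1001 frames (≈ 546.6533); B is behind A.

547200/1001 frames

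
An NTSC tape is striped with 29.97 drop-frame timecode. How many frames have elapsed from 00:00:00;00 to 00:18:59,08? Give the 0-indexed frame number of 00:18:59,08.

As if non-drop at 30 labels/s: (0 × 3600 + 18 × 60 + 59) × 30 + 8 = 34178.
Minute boundaries passed: 18; those not divisible by 10: 18 − 1 = 17; dropped labels = 2 × 17 = 34.
Actual frame index = 34178 − 34 = 34144.

34144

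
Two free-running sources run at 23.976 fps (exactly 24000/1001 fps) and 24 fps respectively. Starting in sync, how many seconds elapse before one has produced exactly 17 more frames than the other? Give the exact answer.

17017/24 seconds

The gap grows by |24 − 24000/1001| = 24/1001 frames per second.
Time for a 17-frame gap: 17 ÷ (24/1001) = 17017/24 s.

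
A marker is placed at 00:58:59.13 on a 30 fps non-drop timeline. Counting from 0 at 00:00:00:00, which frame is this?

106183

Total seconds to the label: (0 × 3600 + 58 × 60 + 59) = 3539.
Frame index = 3539 × 30 + 13 = 106183.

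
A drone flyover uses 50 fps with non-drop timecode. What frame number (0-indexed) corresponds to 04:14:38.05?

frame 763905

Total seconds to the label: (4 × 3600 + 14 × 60 + 38) = 15278.
Frame index = 15278 × 50 + 5 = 763905.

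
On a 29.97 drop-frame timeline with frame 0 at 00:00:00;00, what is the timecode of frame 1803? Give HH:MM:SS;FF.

Each 10-minute DF block holds 10 × 60 × 30 − 9 × 2 = 17982 frames. 1803 ÷ 17982 → 0 full blocks, remainder 1803.
Within the partial block the first minute is 1800 frames and each further minute 1798, so 1 further minute boundary passed. Total skipped labels = 18 × 0 + 2 × 1 = 2.
Non-drop label index = 1803 + 2 = 1805; at 30 labels/s that is 00:01:00:05, i.e. DF 00:01:00;05.

00:01:00;05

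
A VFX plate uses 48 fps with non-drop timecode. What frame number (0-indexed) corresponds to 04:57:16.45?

Total seconds to the label: (4 × 3600 + 57 × 60 + 16) = 17836.
Frame index = 17836 × 48 + 45 = 856173.

frame 856173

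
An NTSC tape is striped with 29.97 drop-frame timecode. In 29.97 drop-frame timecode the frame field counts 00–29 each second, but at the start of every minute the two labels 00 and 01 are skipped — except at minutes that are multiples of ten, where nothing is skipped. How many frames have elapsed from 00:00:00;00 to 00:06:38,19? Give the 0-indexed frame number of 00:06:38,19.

As if non-drop at 30 labels/s: (0 × 3600 + 6 × 60 + 38) × 30 + 19 = 11959.
Minute boundaries passed: 6; those not divisible by 10: 6 − 0 = 6; dropped labels = 2 × 6 = 12.
Actual frame index = 11959 − 12 = 11947.

11947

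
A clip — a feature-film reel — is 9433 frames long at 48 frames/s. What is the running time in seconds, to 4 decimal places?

Running time = 9433 × 1/48 = 9433/48 s ≈ 196.5208 s.

196.5208 seconds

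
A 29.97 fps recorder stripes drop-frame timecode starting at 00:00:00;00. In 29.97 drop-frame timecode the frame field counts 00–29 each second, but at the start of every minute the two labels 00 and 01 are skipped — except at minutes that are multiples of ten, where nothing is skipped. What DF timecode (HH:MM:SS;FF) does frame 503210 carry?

Ten DF minutes hold 17982 frames, so frame 503210 lies in block 27 (frames 485514–503495) with 17696 frames into that block.
The block's first minute is 1800 frames and the rest 1798 each; 17696 frames reaches minute 9, so 27 × 18 + 9 × 2 = 504 labels have been skipped so far.
Adding those back, label number 503210 + 504 = 503714 at 30 labels/s is 16790 s + 14 f = 4 h 39 min 50 s frame 14, i.e. 04:39:50;14.

04:39:50;14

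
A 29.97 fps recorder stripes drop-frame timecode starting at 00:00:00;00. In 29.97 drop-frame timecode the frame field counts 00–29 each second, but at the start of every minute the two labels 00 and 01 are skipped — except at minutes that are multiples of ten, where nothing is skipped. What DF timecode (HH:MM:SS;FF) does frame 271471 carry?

Each 10-minute DF block holds 10 × 60 × 30 − 9 × 2 = 17982 frames. 271471 ÷ 17982 → 15 full blocks, remainder 1741.
Within the partial block the first minute is 1800 frames and each further minute 1798, so 0 further minute boundaries passed. Total skipped labels = 18 × 15 + 2 × 0 = 270.
Non-drop label index = 271471 + 270 = 271741; at 30 labels/s that is 02:30:58:01, i.e. DF 02:30:58;01.

02:30:58;01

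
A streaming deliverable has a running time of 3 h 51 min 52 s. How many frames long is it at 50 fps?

3 h 51 min 52 s = 13912 s.
Frames = 13912 × 50 = 695600.

695600 frames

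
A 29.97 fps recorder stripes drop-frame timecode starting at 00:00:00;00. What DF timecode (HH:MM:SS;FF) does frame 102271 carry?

Ten DF minutes hold 17982 frames, so frame 102271 lies in block 5 (frames 89910–107891) with 12361 frames into that block.
The block's first minute is 1800 frames and the rest 1798 each; 12361 frames reaches minute 6, so 5 × 18 + 6 × 2 = 102 labels have been skipped so far.
Adding those back, label number 102271 + 102 = 102373 at 30 labels/s is 3412 s + 13 f = 0 h 56 min 52 s frame 13, i.e. 00:56:52;13.

00:56:52;13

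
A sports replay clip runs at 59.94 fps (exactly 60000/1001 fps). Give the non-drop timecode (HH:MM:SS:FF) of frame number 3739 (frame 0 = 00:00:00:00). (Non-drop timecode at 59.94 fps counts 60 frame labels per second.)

3739 ÷ 60 = 62 full seconds, remainder 19 frames.
62 s = 0 h 1 min 2 s.
Timecode: 00:01:02:19.

00:01:02:19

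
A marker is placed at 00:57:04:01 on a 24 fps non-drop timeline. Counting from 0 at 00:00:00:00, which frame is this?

Total seconds to the label: (0 × 3600 + 57 × 60 + 4) = 3424.
Frame index = 3424 × 24 + 1 = 82177.

82177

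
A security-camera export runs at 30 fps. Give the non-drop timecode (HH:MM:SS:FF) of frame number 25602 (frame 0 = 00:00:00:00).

00:14:13:12

25602 ÷ 30 = 853 full seconds, remainder 12 frames.
853 s = 0 h 14 min 13 s.
Timecode: 00:14:13:12.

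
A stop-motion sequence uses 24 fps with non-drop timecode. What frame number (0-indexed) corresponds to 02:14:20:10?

193450

Total seconds to the label: (2 × 3600 + 14 × 60 + 20) = 8060.
Frame index = 8060 × 24 + 10 = 193450.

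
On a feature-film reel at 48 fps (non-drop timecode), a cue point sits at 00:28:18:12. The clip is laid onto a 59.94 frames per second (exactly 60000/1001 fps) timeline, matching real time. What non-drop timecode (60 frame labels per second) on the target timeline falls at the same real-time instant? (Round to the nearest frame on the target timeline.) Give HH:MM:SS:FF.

00:28:16:33

Source frame index: (0×3600 + 28×60 + 18) × 48 + 12 = 81516.
Real time: 81516 / (48) = 6793/4 s.
Target frame: (6793/4) × (60000/1001) = 101895000/1001 ≈ 101793.207 → 101793.
At 60 labels/s: frame 101793 → 00:28:16:33.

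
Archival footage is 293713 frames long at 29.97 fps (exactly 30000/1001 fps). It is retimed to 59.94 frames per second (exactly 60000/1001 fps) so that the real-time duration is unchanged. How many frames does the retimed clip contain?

587426 frames

Target frames = source frames × (target rate / source rate) = 293713 × (60000/1001)/(30000/1001) = 293713 × 2 = 587426.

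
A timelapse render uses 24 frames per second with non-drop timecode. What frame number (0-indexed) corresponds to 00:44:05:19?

63499

Total seconds to the label: (0 × 3600 + 44 × 60 + 5) = 2645.
Frame index = 2645 × 24 + 19 = 63499.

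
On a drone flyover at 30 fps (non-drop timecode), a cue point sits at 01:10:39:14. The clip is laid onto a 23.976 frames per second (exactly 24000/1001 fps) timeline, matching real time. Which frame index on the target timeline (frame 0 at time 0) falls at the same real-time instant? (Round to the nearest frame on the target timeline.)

Source frame index: (1×3600 + 10×60 + 39) × 30 + 14 = 127184.
Real time: 127184 / (30) = 63592/15 s.
Target frame: (63592/15) × (24000/1001) = 101747200/1001 ≈ 101645.554 → 101646.

frame 101646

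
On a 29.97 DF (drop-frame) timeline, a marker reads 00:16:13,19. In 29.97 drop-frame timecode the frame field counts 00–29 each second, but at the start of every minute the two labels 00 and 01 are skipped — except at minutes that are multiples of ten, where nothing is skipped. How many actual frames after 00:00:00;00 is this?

29179

As if non-drop at 30 labels/s: (0 × 3600 + 16 × 60 + 13) × 30 + 19 = 29209.
Minute boundaries passed: 16; those not divisible by 10: 16 − 1 = 15; dropped labels = 2 × 15 = 30.
Actual frame index = 29209 − 30 = 29179.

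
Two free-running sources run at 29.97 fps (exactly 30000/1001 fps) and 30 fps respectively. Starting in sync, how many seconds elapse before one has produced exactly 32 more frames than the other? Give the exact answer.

The gap grows by |30 − 30000/1001| = 30/1001 frames per second.
Time for a 32-frame gap: 32 ÷ (30/1001) = 16016/15 s.

16016/15 seconds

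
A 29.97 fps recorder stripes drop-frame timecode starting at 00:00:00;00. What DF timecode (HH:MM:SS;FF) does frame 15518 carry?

00:08:37;24

Each 10-minute DF block holds 10 × 60 × 30 − 9 × 2 = 17982 frames. 15518 ÷ 17982 → 0 full blocks, remainder 15518.
Within the partial block the first minute is 1800 frames and each further minute 1798, so 8 further minute boundaries passed. Total skipped labels = 18 × 0 + 2 × 8 = 16.
Non-drop label index = 15518 + 16 = 15534; at 30 labels/s that is 00:08:37:24, i.e. DF 00:08:37;24.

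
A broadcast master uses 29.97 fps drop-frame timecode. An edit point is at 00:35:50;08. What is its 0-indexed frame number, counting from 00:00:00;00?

64444

As if non-drop at 30 labels/s: (0 × 3600 + 35 × 60 + 50) × 30 + 8 = 64508.
Minute boundaries passed: 35; those not divisible by 10: 35 − 3 = 32; dropped labels = 2 × 32 = 64.
Actual frame index = 64508 − 64 = 64444.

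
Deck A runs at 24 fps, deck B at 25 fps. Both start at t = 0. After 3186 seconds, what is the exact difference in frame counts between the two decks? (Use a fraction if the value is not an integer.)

A emits 24 × 3186 = 76464 frames; B emits 25 × 3186 = 79650.
Difference = 3186 frames; B is ahead of A.

3186 frames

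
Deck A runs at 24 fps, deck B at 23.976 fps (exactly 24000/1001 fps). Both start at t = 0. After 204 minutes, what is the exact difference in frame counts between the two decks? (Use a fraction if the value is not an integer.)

204 min = 12240 s.
A emits 24 × 12240 = 293760 frames; B emits 24000/1001 × 12240 = 293760000/1001.
Difference = 293760/1001 frames (≈ 293.4665); B is behind A.

293760/1001 frames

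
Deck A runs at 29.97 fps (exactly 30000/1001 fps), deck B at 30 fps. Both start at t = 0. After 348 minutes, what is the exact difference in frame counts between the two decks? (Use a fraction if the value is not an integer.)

626400/1001 frames

348 min = 20880 s.
A emits 30000/1001 × 20880 = 626400000/1001 frames; B emits 30 × 20880 = 626400.
Difference = 626400/1001 frames (≈ 625.7742); B is ahead of A.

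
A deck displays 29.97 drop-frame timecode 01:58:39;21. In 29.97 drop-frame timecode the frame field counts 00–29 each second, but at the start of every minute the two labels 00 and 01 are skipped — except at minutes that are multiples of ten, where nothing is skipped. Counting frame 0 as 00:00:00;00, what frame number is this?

213377

As if non-drop at 30 labels/s: (1 × 3600 + 58 × 60 + 39) × 30 + 21 = 213591.
Minute boundaries passed: 118; those not divisible by 10: 118 − 11 = 107; dropped labels = 2 × 107 = 214.
Actual frame index = 213591 − 214 = 213377.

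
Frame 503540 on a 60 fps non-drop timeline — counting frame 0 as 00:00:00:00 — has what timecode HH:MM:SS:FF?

503540 ÷ 60 = 8392 full seconds, remainder 20 frames.
8392 s = 2 h 19 min 52 s.
Timecode: 02:19:52:20.

02:19:52:20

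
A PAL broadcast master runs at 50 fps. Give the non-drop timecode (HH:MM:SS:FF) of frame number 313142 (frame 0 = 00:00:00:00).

01:44:22:42

313142 ÷ 50 = 6262 full seconds, remainder 42 frames.
6262 s = 1 h 44 min 22 s.
Timecode: 01:44:22:42.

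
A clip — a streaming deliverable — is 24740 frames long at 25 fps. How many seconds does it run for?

Running time = 24740 / (25) = 989.6 s.

989.6 seconds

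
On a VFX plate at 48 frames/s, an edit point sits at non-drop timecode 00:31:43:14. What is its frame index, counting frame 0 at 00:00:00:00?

Total seconds to the label: (0 × 3600 + 31 × 60 + 43) = 1903.
Frame index = 1903 × 48 + 14 = 91358.

91358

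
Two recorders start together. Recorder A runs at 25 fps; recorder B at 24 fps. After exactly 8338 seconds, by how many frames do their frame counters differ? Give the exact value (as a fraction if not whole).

8338 frames

A emits 25 × 8338 = 208450 frames; B emits 24 × 8338 = 200112.
Difference = 8338 frames; B is behind A.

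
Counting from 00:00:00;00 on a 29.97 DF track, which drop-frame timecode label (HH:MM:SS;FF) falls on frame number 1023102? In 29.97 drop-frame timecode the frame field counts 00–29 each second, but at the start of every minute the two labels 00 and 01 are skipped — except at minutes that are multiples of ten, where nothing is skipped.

Ten DF minutes hold 17982 frames, so frame 1023102 lies in block 56 (frames 1006992–1024973) with 16110 frames into that block.
The block's first minute is 1800 frames and the rest 1798 each; 16110 frames reaches minute 8, so 56 × 18 + 8 × 2 = 1024 labels have been skipped so far.
Adding those back, label number 1023102 + 1024 = 1024126 at 30 labels/s is 34137 s + 16 f = 9 h 28 min 57 s frame 16, i.e. 09:28:57;16.

09:28:57;16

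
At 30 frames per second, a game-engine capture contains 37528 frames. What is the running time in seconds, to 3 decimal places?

1250.933 seconds

Running time = 37528 × 1/30 = 18764/15 s ≈ 1250.933 s.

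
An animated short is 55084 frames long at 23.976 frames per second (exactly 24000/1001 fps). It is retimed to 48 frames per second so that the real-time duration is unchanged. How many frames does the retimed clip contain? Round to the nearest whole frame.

110278 frames

Frames at target rate = 55084 × (48) / (24000/1001) = 13784771/125 ≈ 110278.168.
Nearest whole frame: 110278.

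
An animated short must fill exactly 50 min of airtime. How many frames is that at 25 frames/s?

75000 frames

50 min = 3000 s.
Frames = 3000 × 25 = 75000.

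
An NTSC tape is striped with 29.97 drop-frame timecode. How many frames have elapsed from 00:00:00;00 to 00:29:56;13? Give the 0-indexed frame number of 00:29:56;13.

53839

As if non-drop at 30 labels/s: (0 × 3600 + 29 × 60 + 56) × 30 + 13 = 53893.
Minute boundaries passed: 29; those not divisible by 10: 29 − 2 = 27; dropped labels = 2 × 27 = 54.
Actual frame index = 53893 − 54 = 53839.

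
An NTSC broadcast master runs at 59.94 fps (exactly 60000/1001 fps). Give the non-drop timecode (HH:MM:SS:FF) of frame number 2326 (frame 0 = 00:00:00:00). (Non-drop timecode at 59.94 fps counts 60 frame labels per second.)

2326 ÷ 60 = 38 full seconds, remainder 46 frames.
38 s = 0 h 0 min 38 s.
Timecode: 00:00:38:46.

00:00:38:46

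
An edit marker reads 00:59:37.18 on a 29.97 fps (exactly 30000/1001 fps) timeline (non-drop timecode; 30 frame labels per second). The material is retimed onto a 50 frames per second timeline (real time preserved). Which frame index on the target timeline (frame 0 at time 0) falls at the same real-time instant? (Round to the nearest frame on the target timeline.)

Source frame index: (0×3600 + 59×60 + 37) × 30 + 18 = 107328.
Real time: 107328 / (30000/1001) = 2238236/625 s.
Target frame: (2238236/625) × (50) = 4476472/25 ≈ 179058.880 → 179059.

frame 179059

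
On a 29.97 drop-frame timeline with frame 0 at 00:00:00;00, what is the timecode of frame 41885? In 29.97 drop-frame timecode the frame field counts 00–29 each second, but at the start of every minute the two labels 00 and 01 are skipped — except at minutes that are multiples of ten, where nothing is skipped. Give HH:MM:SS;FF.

Ten DF minutes hold 17982 frames, so frame 41885 lies in block 2 (frames 35964–53945) with 5921 frames into that block.
The block's first minute is 1800 frames and the rest 1798 each; 5921 frames reaches minute 3, so 2 × 18 + 3 × 2 = 42 labels have been skipped so far.
Adding those back, label number 41885 + 42 = 41927 at 30 labels/s is 1397 s + 17 f = 0 h 23 min 17 s frame 17, i.e. 00:23:17;17.

00:23:17;17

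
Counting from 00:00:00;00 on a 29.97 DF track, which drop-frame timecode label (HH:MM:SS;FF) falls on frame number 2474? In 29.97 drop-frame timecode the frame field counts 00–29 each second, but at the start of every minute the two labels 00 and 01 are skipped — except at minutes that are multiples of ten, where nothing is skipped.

Each 10-minute DF block holds 10 × 60 × 30 − 9 × 2 = 17982 frames. 2474 ÷ 17982 → 0 full blocks, remainder 2474.
Within the partial block the first minute is 1800 frames and each further minute 1798, so 1 further minute boundary passed. Total skipped labels = 18 × 0 + 2 × 1 = 2.
Non-drop label index = 2474 + 2 = 2476; at 30 labels/s that is 00:01:22:16, i.e. DF 00:01:22;16.

00:01:22;16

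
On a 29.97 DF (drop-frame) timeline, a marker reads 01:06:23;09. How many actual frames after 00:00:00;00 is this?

Complete 10-minute blocks: 6, each 17982 frames → 107892.
Remaining 6 whole minutes in the current block: 1800 + 5 × 1798 = 10790 frames.
Within the current minute: 23 × 30 + 9 − 2 = 697 (labels ;00/;01 skipped at this minute). Total = 107892 + 10790 + 697 = 119379.

119379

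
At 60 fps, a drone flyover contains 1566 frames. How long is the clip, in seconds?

26.1 seconds

Running time = 1566 / (60) = 26.1 s.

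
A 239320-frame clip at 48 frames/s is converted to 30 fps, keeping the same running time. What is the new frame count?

149575 frames

Frames at target rate = 239320 × (30) / (48) = 149575.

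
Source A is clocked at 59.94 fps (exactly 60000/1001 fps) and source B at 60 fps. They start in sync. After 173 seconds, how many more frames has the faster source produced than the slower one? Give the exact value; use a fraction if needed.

A emits 60000/1001 × 173 = 10380000/1001 frames; B emits 60 × 173 = 10380.
Difference = 10380/1001 frames (≈ 10.3696); B is ahead of A.

10380/1001 frames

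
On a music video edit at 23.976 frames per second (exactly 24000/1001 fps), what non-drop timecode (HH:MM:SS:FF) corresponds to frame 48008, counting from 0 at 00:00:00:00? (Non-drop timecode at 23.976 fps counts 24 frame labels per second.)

00:33:20:08

48008 ÷ 24 = 2000 full seconds, remainder 8 frames.
2000 s = 0 h 33 min 20 s.
Timecode: 00:33:20:08.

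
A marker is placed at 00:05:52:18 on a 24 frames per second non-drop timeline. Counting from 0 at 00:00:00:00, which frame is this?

8466

Total seconds to the label: (0 × 3600 + 5 × 60 + 52) = 352.
Frame index = 352 × 24 + 18 = 8466.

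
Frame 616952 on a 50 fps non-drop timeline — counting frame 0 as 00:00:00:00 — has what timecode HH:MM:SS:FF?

616952 ÷ 50 = 12339 full seconds, remainder 2 frames.
12339 s = 3 h 25 min 39 s.
Timecode: 03:25:39:02.

03:25:39:02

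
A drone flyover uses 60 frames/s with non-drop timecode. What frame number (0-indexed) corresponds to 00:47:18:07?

Total seconds to the label: (0 × 3600 + 47 × 60 + 18) = 2838.
Frame index = 2838 × 60 + 7 = 170287.

frame 170287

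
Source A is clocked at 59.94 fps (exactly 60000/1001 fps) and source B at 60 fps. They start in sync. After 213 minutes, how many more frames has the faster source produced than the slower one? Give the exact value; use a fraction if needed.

766800/1001 frames

213 min = 12780 s.
A emits 60000/1001 × 12780 = 766800000/1001 frames; B emits 60 × 12780 = 766800.
Difference = 766800/1001 frames (≈ 766.0340); B is ahead of A.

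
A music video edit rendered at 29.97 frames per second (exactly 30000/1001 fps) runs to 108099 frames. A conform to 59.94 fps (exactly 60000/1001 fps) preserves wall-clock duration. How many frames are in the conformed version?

Frames at target rate = 108099 × (60000/1001) / (30000/1001) = 216198.

216198 frames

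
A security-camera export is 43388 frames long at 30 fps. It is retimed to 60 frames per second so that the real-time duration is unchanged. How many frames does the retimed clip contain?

86776 frames

Frames at target rate = 43388 × (60) / (30) = 86776.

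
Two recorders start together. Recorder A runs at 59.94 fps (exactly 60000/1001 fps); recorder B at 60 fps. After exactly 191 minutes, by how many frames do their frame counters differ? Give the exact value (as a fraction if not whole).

191 min = 11460 s.
A emits 60000/1001 × 11460 = 687600000/1001 frames; B emits 60 × 11460 = 687600.
Difference = 687600/1001 frames (≈ 686.9131); B is ahead of A.

687600/1001 frames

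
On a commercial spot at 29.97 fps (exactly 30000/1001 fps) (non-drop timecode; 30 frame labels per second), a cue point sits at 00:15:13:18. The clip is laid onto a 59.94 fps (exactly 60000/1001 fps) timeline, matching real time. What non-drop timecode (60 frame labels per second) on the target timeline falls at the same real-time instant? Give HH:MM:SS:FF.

Source frame index: (0×3600 + 15×60 + 13) × 30 + 18 = 27408.
Real time: 27408 / (30000/1001) = 571571/625 s.
Target frame: (571571/625) × (60000/1001) = 54816.
At 60 labels/s: frame 54816 → 00:15:13:36.

00:15:13:36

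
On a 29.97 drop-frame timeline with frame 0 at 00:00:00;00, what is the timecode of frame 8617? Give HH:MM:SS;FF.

00:04:47;15

Ten DF minutes hold 17982 frames, so frame 8617 lies in block 0 (frames 0–17981) with 8617 frames into that block.
The block's first minute is 1800 frames and the rest 1798 each; 8617 frames reaches minute 4, so 0 × 18 + 4 × 2 = 8 labels have been skipped so far.
Adding those back, label number 8617 + 8 = 8625 at 30 labels/s is 287 s + 15 f = 0 h 4 min 47 s frame 15, i.e. 00:04:47;15.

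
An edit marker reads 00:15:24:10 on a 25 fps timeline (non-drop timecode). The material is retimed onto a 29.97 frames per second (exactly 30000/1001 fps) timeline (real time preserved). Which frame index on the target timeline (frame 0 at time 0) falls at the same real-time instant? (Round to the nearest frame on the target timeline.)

frame 27704

Source frame index: (0×3600 + 15×60 + 24) × 25 + 10 = 23110.
Real time: 23110 / (25) = 4622/5 s.
Target frame: (4622/5) × (30000/1001) = 27732000/1001 ≈ 27704.296 → 27704.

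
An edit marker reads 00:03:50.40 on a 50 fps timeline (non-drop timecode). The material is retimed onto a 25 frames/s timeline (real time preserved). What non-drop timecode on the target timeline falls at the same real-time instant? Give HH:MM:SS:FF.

00:03:50:20

Source frame index: (0×3600 + 3×60 + 50) × 50 + 40 = 11540.
Real time: 11540 / (50) = 1154/5 s.
Target frame: (1154/5) × (25) = 5770.
At 25 labels/s: frame 5770 → 00:03:50:20.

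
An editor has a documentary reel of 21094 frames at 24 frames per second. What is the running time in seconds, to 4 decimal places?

878.9167 seconds

Running time = 21094 × 1/24 = 10547/12 s ≈ 878.9167 s.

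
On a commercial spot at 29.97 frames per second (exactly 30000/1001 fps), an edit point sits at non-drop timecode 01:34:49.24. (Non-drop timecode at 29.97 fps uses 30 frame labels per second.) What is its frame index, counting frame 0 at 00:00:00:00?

170694

Total seconds to the label: (1 × 3600 + 34 × 60 + 49) = 5689.
Frame index = 5689 × 30 + 24 = 170694.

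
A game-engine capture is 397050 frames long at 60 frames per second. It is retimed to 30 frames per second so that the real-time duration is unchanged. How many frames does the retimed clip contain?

198525 frames

Target frames = source frames × (target rate / source rate) = 397050 × (30)/(60) = 397050 × 1/2 = 198525.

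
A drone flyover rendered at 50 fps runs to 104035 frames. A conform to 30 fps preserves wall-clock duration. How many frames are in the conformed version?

62421 frames

Target frames = source frames × (target rate / source rate) = 104035 × (30)/(50) = 104035 × 3/5 = 62421.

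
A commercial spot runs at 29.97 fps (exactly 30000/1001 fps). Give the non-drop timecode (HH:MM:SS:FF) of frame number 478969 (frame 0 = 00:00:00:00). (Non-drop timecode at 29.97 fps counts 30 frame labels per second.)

478969 ÷ 30 = 15965 full seconds, remainder 19 frames.
15965 s = 4 h 26 min 5 s.
Timecode: 04:26:05:19.

04:26:05:19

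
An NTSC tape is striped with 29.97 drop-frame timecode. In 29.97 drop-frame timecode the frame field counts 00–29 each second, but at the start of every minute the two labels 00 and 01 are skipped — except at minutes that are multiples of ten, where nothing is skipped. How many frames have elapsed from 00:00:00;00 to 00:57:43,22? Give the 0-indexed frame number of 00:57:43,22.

103808

Complete 10-minute blocks: 5, each 17982 frames → 89910.
Remaining 7 whole minutes in the current block: 1800 + 6 × 1798 = 12588 frames.
Within the current minute: 43 × 30 + 22 − 2 = 1310 (labels ;00/;01 skipped at this minute). Total = 89910 + 12588 + 1310 = 103808.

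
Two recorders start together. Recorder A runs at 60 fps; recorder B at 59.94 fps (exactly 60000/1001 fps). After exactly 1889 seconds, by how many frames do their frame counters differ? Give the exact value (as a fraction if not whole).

113340/1001 frames

A emits 60 × 1889 = 113340 frames; B emits 60000/1001 × 1889 = 113340000/1001.
Difference = 113340/1001 frames (≈ 113.2268); B is behind A.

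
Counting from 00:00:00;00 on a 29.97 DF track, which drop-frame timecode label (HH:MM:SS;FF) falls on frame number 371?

Ten DF minutes hold 17982 frames, so frame 371 lies in block 0 (frames 0–17981) with 371 frames into that block.
The block's first minute is 1800 frames and the rest 1798 each; 371 frames reaches minute 0, so 0 × 18 + 0 × 2 = 0 labels have been skipped so far.
Adding those back, label number 371 + 0 = 371 at 30 labels/s is 12 s + 11 f = 0 h 0 min 12 s frame 11, i.e. 00:00:12;11.

00:00:12;11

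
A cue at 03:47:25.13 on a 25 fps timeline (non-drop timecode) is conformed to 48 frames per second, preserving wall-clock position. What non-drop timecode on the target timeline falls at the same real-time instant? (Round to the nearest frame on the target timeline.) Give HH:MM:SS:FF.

03:47:25:25

Source frame index: (3×3600 + 47×60 + 25) × 25 + 13 = 341138.
Real time: 341138 / (25) = 341138/25 s.
Target frame: (341138/25) × (48) = 16374624/25 ≈ 654984.960 → 654985.
At 48 labels/s: frame 654985 → 03:47:25:25.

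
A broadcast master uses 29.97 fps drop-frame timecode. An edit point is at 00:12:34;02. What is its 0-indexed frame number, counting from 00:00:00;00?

As if non-drop at 30 labels/s: (0 × 3600 + 12 × 60 + 34) × 30 + 2 = 22622.
Minute boundaries passed: 12; those not divisible by 10: 12 − 1 = 11; dropped labels = 2 × 11 = 22.
Actual frame index = 22622 − 22 = 22600.

22600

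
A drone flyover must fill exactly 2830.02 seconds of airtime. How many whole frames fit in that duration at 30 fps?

Frames = 2830.02 × 30 = 424503/5 ≈ 84900.6000.
Complete frames: 84900.

84900 frames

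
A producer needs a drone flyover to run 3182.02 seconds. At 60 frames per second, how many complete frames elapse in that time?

190921 frames

Frames = 3182.02 × 60 = 954606/5 ≈ 190921.2000.
Complete frames: 190921.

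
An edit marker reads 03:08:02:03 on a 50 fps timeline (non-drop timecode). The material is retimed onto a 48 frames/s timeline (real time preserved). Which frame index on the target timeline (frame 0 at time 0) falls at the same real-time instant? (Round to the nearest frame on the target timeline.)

frame 541539

Source frame index: (3×3600 + 8×60 + 2) × 50 + 3 = 564103.
Real time: 564103 / (50) = 564103/50 s.
Target frame: (564103/50) × (48) = 13538472/25 ≈ 541538.880 → 541539.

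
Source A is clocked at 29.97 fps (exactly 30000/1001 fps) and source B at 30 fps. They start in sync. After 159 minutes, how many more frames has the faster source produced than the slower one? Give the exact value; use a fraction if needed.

159 min = 9540 s.
A emits 30000/1001 × 9540 = 286200000/1001 frames; B emits 30 × 9540 = 286200.
Difference = 286200/1001 frames (≈ 285.9141); B is ahead of A.

286200/1001 frames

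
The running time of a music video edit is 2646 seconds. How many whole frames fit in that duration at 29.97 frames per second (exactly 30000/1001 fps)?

Frames = 2646 × 30000/1001 = 11340000/143 ≈ 79300.6993.
Complete frames: 79300.

79300 frames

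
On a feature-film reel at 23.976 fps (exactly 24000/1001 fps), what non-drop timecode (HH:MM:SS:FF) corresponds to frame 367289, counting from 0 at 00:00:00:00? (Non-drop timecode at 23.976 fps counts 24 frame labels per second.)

04:15:03:17

367289 ÷ 24 = 15303 full seconds, remainder 17 frames.
15303 s = 4 h 15 min 3 s.
Timecode: 04:15:03:17.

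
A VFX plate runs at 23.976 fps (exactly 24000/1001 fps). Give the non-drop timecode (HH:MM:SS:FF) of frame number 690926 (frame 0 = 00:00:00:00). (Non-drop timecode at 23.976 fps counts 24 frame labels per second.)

690926 ÷ 24 = 28788 full seconds, remainder 14 frames.
28788 s = 7 h 59 min 48 s.
Timecode: 07:59:48:14.

07:59:48:14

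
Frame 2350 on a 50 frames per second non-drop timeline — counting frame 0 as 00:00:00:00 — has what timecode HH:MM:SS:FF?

00:00:47:00

2350 ÷ 50 = 47 full seconds, remainder 0 frames.
47 s = 0 h 0 min 47 s.
Timecode: 00:00:47:00.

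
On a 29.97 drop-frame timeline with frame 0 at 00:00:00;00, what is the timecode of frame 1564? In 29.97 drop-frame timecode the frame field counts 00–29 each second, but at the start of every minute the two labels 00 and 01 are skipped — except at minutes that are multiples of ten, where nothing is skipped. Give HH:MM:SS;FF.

00:00:52;04

Each 10-minute DF block holds 10 × 60 × 30 − 9 × 2 = 17982 frames. 1564 ÷ 17982 → 0 full blocks, remainder 1564.
Within the partial block the first minute is 1800 frames and each further minute 1798, so 0 further minute boundaries passed. Total skipped labels = 18 × 0 + 2 × 0 = 0.
Non-drop label index = 1564 + 0 = 1564; at 30 labels/s that is 00:00:52:04, i.e. DF 00:00:52;04.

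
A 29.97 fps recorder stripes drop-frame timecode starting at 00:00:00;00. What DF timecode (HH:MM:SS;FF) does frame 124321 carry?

Each 10-minute DF block holds 10 × 60 × 30 − 9 × 2 = 17982 frames. 124321 ÷ 17982 → 6 full blocks, remainder 16429.
Within the partial block the first minute is 1800 frames and each further minute 1798, so 9 further minute boundaries passed. Total skipped labels = 18 × 6 + 2 × 9 = 126.
Non-drop label index = 124321 + 126 = 124447; at 30 labels/s that is 01:09:08:07, i.e. DF 01:09:08;07.

01:09:08;07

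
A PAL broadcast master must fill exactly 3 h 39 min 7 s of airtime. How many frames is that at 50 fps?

657350 frames

3 h 39 min 7 s = 13147 s.
Frames = 13147 × 50 = 657350.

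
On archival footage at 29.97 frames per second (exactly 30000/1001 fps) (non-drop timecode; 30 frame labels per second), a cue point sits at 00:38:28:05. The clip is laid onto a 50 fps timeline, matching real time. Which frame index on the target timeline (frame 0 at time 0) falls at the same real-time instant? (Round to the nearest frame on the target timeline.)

frame 115524

Source frame index: (0×3600 + 38×60 + 28) × 30 + 5 = 69245.
Real time: 69245 / (30000/1001) = 13862849/6000 s.
Target frame: (13862849/6000) × (50) = 13862849/120 ≈ 115523.742 → 115524.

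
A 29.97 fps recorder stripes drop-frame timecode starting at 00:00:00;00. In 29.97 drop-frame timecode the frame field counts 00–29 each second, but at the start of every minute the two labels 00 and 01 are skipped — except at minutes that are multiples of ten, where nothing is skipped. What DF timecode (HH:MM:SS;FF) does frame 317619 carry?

Ten DF minutes hold 17982 frames, so frame 317619 lies in block 17 (frames 305694–323675) with 11925 frames into that block.
The block's first minute is 1800 frames and the rest 1798 each; 11925 frames reaches minute 6, so 17 × 18 + 6 × 2 = 318 labels have been skipped so far.
Adding those back, label number 317619 + 318 = 317937 at 30 labels/s is 10597 s + 27 f = 2 h 56 min 37 s frame 27, i.e. 02:56:37;27.

02:56:37;27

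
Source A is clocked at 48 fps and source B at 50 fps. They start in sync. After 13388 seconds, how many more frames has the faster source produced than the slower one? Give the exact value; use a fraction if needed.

A emits 48 × 13388 = 642624 frames; B emits 50 × 13388 = 669400.
Difference = 26776 frames; B is ahead of A.

26776 frames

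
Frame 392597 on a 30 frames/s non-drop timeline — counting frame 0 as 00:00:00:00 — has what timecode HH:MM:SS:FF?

392597 ÷ 30 = 13086 full seconds, remainder 17 frames.
13086 s = 3 h 38 min 6 s.
Timecode: 03:38:06:17.

03:38:06:17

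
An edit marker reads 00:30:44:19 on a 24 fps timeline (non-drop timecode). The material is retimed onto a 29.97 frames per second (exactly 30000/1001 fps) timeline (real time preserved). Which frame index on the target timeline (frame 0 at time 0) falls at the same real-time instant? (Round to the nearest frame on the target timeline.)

Source frame index: (0×3600 + 30×60 + 44) × 24 + 19 = 44275.
Real time: 44275 / (24) = 44275/24 s.
Target frame: (44275/24) × (30000/1001) = 718750/13 ≈ 55288.462 → 55288.

frame 55288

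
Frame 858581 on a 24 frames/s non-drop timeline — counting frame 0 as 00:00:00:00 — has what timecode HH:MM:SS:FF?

858581 ÷ 24 = 35774 full seconds, remainder 5 frames.
35774 s = 9 h 56 min 14 s.
Timecode: 09:56:14:05.

09:56:14:05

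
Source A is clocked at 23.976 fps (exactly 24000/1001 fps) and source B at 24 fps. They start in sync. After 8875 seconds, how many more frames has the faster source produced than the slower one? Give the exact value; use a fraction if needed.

213000/1001 frames

A emits 24000/1001 × 8875 = 213000000/1001 frames; B emits 24 × 8875 = 213000.
Difference = 213000/1001 frames (≈ 212.7872); B is ahead of A.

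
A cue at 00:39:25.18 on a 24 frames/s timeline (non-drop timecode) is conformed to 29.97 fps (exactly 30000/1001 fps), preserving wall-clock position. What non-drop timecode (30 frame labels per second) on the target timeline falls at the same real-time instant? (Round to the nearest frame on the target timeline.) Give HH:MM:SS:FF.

00:39:23:12

Source frame index: (0×3600 + 39×60 + 25) × 24 + 18 = 56778.
Real time: 56778 / (24) = 9463/4 s.
Target frame: (9463/4) × (30000/1001) = 70972500/1001 ≈ 70901.598 → 70902.
At 30 labels/s: frame 70902 → 00:39:23:12.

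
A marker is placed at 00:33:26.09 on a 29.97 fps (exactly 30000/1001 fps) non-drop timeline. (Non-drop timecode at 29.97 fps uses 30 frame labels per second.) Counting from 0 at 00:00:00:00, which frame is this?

60189

Total seconds to the label: (0 × 3600 + 33 × 60 + 26) = 2006.
Frame index = 2006 × 30 + 9 = 60189.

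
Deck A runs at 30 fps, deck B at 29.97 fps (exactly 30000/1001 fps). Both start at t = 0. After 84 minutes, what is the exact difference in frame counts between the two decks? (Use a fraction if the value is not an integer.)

84 min = 5040 s.
A emits 30 × 5040 = 151200 frames; B emits 30000/1001 × 5040 = 21600000/143.
Difference = 21600/143 frames (≈ 151.0490); B is behind A.

21600/143 frames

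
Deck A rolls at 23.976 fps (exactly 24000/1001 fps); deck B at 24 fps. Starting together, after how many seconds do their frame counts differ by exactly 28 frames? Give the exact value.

The gap grows by |24 − 24000/1001| = 24/1001 frames per second.
Time for a 28-frame gap: 28 ÷ (24/1001) = 7007/6 s.

7007/6 seconds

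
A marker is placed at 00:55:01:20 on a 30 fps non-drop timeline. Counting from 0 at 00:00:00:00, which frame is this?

Total seconds to the label: (0 × 3600 + 55 × 60 + 1) = 3301.
Frame index = 3301 × 30 + 20 = 99050.

frame 99050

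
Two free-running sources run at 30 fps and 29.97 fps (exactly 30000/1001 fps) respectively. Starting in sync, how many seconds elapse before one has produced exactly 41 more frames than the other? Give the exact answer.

The gap grows by |30000/1001 − 30| = 30/1001 frames per second.
Time for a 41-frame gap: 41 ÷ (30/1001) = 41041/30 s.

41041/30 seconds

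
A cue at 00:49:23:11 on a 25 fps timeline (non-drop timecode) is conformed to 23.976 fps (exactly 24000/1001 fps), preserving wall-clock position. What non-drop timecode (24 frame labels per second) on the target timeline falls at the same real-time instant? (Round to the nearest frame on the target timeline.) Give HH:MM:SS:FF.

Source frame index: (0×3600 + 49×60 + 23) × 25 + 11 = 74086.
Real time: 74086 / (25) = 74086/25 s.
Target frame: (74086/25) × (24000/1001) = 71122560/1001 ≈ 71051.508 → 71052.
At 24 labels/s: frame 71052 → 00:49:20:12.

00:49:20:12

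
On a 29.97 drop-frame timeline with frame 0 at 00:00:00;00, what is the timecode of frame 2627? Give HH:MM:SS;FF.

00:01:27;19

Each 10-minute DF block holds 10 × 60 × 30 − 9 × 2 = 17982 frames. 2627 ÷ 17982 → 0 full blocks, remainder 2627.
Within the partial block the first minute is 1800 frames and each further minute 1798, so 1 further minute boundary passed. Total skipped labels = 18 × 0 + 2 × 1 = 2.
Non-drop label index = 2627 + 2 = 2629; at 30 labels/s that is 00:01:27:19, i.e. DF 00:01:27;19.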